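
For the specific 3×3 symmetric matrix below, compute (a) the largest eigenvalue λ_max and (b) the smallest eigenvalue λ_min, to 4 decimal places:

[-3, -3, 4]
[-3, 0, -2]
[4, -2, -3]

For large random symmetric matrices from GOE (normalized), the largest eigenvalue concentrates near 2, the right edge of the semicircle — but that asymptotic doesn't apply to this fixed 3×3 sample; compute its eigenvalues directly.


Since M is real symmetric, all three eigenvalues are real; they are the roots of det(λI − M) = λ³ − (tr M) λ² + s λ − det M, where s is the sum of the principal 2×2 minors.
tr M = -3 + 0 + (-3) = -6.
s = ((-3)·0 − (-3)²) + ((-3)·(-3) − 4²) + (0·(-3) − (-2)²) = -9 + (-7) + (-4) = -20.
det M (expand along row 1) = (-3)·(-4) − (-3)·17 + 4·6 = 87.
Characteristic polynomial: λ³ + 6λ² − 20λ − 87 = 0.
Substitute λ = y + (tr M)/3 = y − 2.000000 to remove the quadratic term: y³ + p·y + q = 0 with p = s − (tr M)²/3 = -32.000000 and q = −2(tr M)³/27 + (tr M)·s/3 − det M = -31.000000.
Three real roots ⇒ use the trigonometric (Viète) form: r = 2√(−p/3) = 6.531973, φ = arccos(3q/(p·r)) = arccos(0.444927) = 1.109704 rad.
y_k = r·cos(φ/3 − 2πk/3) for k = 0, 1, 2 gives y = 6.090170, -1.000000, -5.090170.
λ_k = y_k − 2.000000 gives λ = 4.0902, -3.0000, -7.0902 (check: the sum is -6.0000 = tr M).

Hence λ_max = 4.0902 and λ_min = -7.0902.


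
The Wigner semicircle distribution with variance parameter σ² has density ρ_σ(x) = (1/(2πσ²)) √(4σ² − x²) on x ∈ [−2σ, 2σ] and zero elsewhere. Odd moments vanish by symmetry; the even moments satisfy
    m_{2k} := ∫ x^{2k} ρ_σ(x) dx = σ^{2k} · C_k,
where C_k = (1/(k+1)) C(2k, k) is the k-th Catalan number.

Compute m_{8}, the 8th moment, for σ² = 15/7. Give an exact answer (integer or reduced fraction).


By the scaled semicircle moment identity, m_{2k} = σ^{2k} · C_k with k = 4.
C_4 = (1/(k+1)) · C(2k, k) = (1/5) · C(8, 4) = (1/5) · 70 = 14.
σ^{2k} = (σ²)^k = (15/7)^4 = 50625/2401.

Therefore m_{8} = σ^{8} · C_4 = (50625/2401) · 14 = 101250/343.


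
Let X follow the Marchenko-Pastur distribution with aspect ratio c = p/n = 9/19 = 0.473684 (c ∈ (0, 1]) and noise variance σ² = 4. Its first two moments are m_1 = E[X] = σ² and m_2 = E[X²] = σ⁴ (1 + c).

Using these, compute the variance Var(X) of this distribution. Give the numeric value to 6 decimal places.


m_1 = E[X] = σ² = 4, so m_1² = 16.
m_2 = E[X²] = σ⁴ (1 + c) = 16 · (1 + 0.473684) = 16 · 1.473684 = 23.578947.
(Note m_2 − m_1² simplifies to c · σ⁴ = 0.473684 · 16.)

Var(X) = m_2 − m_1² = 23.578947 − 16 = 7.578947.


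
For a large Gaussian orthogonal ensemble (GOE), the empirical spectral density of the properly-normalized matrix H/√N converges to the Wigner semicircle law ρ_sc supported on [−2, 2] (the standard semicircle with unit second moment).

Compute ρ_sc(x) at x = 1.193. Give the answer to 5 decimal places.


ρ_sc(x) = (1/(2π)) √(4 − x²). With x = 1.193:
  4 − x² = 4 − (1.193)² = 4 − 1.423249 = 2.576751.
  √(4 − x²) = 1.605226.
  1/(2π) = 0.159155.
  ρ_sc(1.193) = 0.159155 · 1.605226 = 0.255480.

Rounded to 5 decimal places: ρ_sc(1.193) ≈ 0.25548.


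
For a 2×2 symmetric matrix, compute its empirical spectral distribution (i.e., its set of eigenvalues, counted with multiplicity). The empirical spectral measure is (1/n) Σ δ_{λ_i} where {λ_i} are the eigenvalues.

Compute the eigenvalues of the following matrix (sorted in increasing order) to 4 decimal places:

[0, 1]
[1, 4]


Since M is real symmetric, both eigenvalues are real; they are the roots of det(λI − M) = λ² − (tr M) λ + det M.
tr M = 0 + 4 = 4.
det M = 0·4 − 1² = 0 − 1 = -1.
Characteristic polynomial: λ² − 4λ − 1 = 0.
Discriminant Δ = (tr M)² − 4·det M = 16 − (-4) = 20; √Δ = 4.472136.
λ = (tr M ± √Δ)/2 = (4 ± 4.472136)/2, giving (tr M − √Δ)/2 = -0.2361 and (tr M + √Δ)/2 = 4.2361.

Eigenvalues sorted in increasing order: [-0.2361, 4.2361].


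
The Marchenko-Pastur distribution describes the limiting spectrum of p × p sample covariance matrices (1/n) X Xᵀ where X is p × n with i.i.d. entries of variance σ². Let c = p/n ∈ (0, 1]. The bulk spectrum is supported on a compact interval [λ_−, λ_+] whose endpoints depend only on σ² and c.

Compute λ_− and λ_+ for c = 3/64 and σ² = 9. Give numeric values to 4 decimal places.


c = 3/64 = 0.046875; √c = 0.216506.
λ_− = σ² (1 − √c)² = 9 · (1 − 0.216506)² = 9 · (0.783494)² = 5.524761.
λ_+ = σ² (1 + √c)² = 9 · (1 + 0.216506)² = 9 · (1.216506)² = 13.318989.

Rounded to 4 decimal places: λ_− ≈ 5.5248, λ_+ ≈ 13.3190.


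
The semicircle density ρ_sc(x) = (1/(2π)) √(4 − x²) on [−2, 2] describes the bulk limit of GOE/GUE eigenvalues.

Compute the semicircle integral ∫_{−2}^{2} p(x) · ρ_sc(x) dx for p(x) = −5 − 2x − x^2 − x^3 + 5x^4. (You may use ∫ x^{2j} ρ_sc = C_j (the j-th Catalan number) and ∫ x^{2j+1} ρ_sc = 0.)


Write p(x) = Σ a_i x^i, split into monomials and integrate each against ρ_sc separately.
Using ∫ x^{2j} ρ_sc = C_j = (1/(j+1)) C(2j, j) (Catalan numbers) and ∫ x^{2j+1} ρ_sc = 0 (odd monomials vanish by symmetry):
  i = 0 (even): a_0 · C_{0} = -5 · 1 = -5
  i = 1 (odd): ∫ x^1 ρ_sc = 0 (vanishes)
  i = 2 (even): a_2 · C_{1} = -1 · 1 = -1
  i = 3 (odd): ∫ x^3 ρ_sc = 0 (vanishes)
  i = 4 (even): a_4 · C_{2} = 5 · 2 = 10

Summing the contributions: ∫_{−2}^{2} p(x) ρ_sc(x) dx = (-5) + (-1) + 10 = 4.


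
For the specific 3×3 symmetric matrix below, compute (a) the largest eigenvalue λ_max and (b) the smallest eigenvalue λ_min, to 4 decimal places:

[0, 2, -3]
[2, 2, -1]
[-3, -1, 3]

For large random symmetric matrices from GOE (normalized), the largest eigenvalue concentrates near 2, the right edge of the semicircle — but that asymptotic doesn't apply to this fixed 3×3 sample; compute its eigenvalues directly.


Since M is real symmetric, all three eigenvalues are real; they are the roots of det(λI − M) = λ³ − (tr M) λ² + s λ − det M, where s is the sum of the principal 2×2 minors.
tr M = 0 + 2 + 3 = 5.
s = (0·2 − 2²) + (0·3 − (-3)²) + (2·3 − (-1)²) = -4 + (-9) + 5 = -8.
det M (expand along row 1) = 0·5 − 2·3 + (-3)·4 = -18.
Characteristic polynomial: λ³ − 5λ² − 8λ + 18 = 0.
Substitute λ = y + (tr M)/3 = y + 1.666667 to remove the quadratic term: y³ + p·y + q = 0 with p = s − (tr M)²/3 = -16.333333 and q = −2(tr M)³/27 + (tr M)·s/3 − det M = -4.592593.
Three real roots ⇒ use the trigonometric (Viète) form: r = 2√(−p/3) = 4.666667, φ = arccos(3q/(p·r)) = arccos(0.180758) = 1.389039 rad.
y_k = r·cos(φ/3 − 2πk/3) for k = 0, 1, 2 gives y = 4.175317, -0.282560, -3.892757.
λ_k = y_k + 1.666667 gives λ = 5.8420, 1.3841, -2.2261 (check: the sum is 5.0000 = tr M).

Hence λ_max = 5.8420 and λ_min = -2.2261.


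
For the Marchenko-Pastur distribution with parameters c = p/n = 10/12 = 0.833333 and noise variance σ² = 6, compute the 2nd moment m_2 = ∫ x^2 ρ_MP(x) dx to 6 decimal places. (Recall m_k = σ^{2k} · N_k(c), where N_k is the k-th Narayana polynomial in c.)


E[X²] = σ⁴ (1 + c) (second MP moment). With σ² = 6 (so σ⁴ = 36) and c = 10/12 = 0.833333: E[X²] = 36 · (1 + 0.833333) = 36 · 1.833333.

So E[X^2] = 66.000000.


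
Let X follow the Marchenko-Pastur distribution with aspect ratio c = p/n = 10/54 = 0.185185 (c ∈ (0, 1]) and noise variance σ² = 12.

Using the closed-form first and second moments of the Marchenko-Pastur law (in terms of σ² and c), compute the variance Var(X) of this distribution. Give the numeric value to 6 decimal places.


Recall the MP moments m_1 = E[X] = σ² and m_2 = E[X²] = σ⁴ (1 + c).
m_1 = E[X] = σ² = 12, so m_1² = 144.
m_2 = E[X²] = σ⁴ (1 + c) = 144 · (1 + 0.185185) = 144 · 1.185185 = 170.666667.
(Note m_2 − m_1² simplifies to c · σ⁴ = 0.185185 · 144.)

Var(X) = m_2 − m_1² = 170.666667 − 144 = 26.666667.


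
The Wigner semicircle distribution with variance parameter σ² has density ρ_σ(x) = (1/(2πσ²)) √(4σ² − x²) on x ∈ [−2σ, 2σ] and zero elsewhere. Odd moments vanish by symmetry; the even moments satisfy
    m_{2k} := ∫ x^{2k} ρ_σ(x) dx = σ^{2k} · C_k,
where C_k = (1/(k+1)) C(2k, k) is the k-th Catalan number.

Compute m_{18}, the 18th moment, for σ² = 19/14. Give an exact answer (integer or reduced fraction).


By the scaled semicircle moment identity, m_{2k} = σ^{2k} · C_k with k = 9.
C_9 = (1/(k+1)) · C(2k, k) = (1/10) · C(18, 9) = (1/10) · 48620 = 4862.
σ^{2k} = (σ²)^k = (19/14)^9 = 322687697779/20661046784.

Therefore m_{18} = σ^{18} · C_9 = (322687697779/20661046784) · 4862 = 784453793300749/10330523392.


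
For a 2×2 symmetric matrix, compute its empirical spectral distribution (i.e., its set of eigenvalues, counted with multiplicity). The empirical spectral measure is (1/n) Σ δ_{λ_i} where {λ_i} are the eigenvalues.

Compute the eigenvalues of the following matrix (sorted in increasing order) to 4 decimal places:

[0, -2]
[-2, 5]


Since M is real symmetric, both eigenvalues are real; they are the roots of det(λI − M) = λ² − (tr M) λ + det M.
tr M = 0 + 5 = 5.
det M = 0·5 − (-2)² = 0 − 4 = -4.
Characteristic polynomial: λ² − 5λ − 4 = 0.
Discriminant Δ = (tr M)² − 4·det M = 25 − (-16) = 41; √Δ = 6.403124.
λ = (tr M ± √Δ)/2 = (5 ± 6.403124)/2, giving (tr M − √Δ)/2 = -0.7016 and (tr M + √Δ)/2 = 5.7016.

Eigenvalues sorted in increasing order: [-0.7016, 5.7016].


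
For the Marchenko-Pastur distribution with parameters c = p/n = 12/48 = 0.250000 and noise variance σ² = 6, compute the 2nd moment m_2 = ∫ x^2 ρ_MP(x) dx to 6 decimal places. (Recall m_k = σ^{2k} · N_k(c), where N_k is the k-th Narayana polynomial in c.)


E[X²] = σ⁴ (1 + c) (second MP moment). With σ² = 6 (so σ⁴ = 36) and c = 12/48 = 0.250000: E[X²] = 36 · (1 + 0.250000) = 36 · 1.250000.

So E[X^2] = 45.000000.


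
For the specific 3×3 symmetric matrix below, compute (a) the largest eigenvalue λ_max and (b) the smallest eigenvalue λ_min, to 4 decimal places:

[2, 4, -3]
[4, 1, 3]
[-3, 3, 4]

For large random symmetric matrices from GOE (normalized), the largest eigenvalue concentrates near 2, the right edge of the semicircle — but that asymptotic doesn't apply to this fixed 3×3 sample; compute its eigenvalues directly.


Since M is real symmetric, all three eigenvalues are real; they are the roots of det(λI − M) = λ³ − (tr M) λ² + s λ − det M, where s is the sum of the principal 2×2 minors.
tr M = 2 + 1 + 4 = 7.
s = (2·1 − 4²) + (2·4 − (-3)²) + (1·4 − 3²) = -14 + (-1) + (-5) = -20.
det M (expand along row 1) = 2·(-5) − 4·25 + (-3)·15 = -155.
Characteristic polynomial: λ³ − 7λ² − 20λ + 155 = 0.
Substitute λ = y + (tr M)/3 = y + 2.333333 to remove the quadratic term: y³ + p·y + q = 0 with p = s − (tr M)²/3 = -36.333333 and q = −2(tr M)³/27 + (tr M)·s/3 − det M = 82.925926.
Three real roots ⇒ use the trigonometric (Viète) form: r = 2√(−p/3) = 6.960204, φ = arccos(3q/(p·r)) = arccos(-0.983749) = 2.961065 rad.
y_k = r·cos(φ/3 − 2πk/3) for k = 0, 1, 2 gives y = 3.836307, 3.111299, -6.947606.
λ_k = y_k + 2.333333 gives λ = 6.1696, 5.4446, -4.6143 (check: the sum is 7.0000 = tr M).

Hence λ_max = 6.1696 and λ_min = -4.6143.


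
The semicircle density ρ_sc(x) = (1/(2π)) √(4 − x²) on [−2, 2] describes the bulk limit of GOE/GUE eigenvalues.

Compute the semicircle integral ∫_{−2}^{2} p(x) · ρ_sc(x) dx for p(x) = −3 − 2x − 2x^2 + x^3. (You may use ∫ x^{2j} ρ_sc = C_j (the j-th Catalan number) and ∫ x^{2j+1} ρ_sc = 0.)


Write p(x) = Σ a_i x^i, split into monomials and integrate each against ρ_sc separately.
Using ∫ x^{2j} ρ_sc = C_j = (1/(j+1)) C(2j, j) (Catalan numbers) and ∫ x^{2j+1} ρ_sc = 0 (odd monomials vanish by symmetry):
  i = 0 (even): a_0 · C_{0} = -3 · 1 = -3
  i = 1 (odd): ∫ x^1 ρ_sc = 0 (vanishes)
  i = 2 (even): a_2 · C_{1} = -2 · 1 = -2
  i = 3 (odd): ∫ x^3 ρ_sc = 0 (vanishes)

Summing the contributions: ∫_{−2}^{2} p(x) ρ_sc(x) dx = (-3) + (-2) = -5.


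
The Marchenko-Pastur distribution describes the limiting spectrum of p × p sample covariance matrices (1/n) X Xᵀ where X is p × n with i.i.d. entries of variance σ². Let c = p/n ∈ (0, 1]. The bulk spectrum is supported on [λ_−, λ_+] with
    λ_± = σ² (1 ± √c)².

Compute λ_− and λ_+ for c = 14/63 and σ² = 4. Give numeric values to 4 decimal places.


c = 14/63 = 0.222222; √c = 0.471405.
λ_− = σ² (1 − √c)² = 4 · (1 − 0.471405)² = 4 · (0.528595)² = 1.117653.
λ_+ = σ² (1 + √c)² = 4 · (1 + 0.471405)² = 4 · (1.471405)² = 8.660125.

Rounded to 4 decimal places: λ_− ≈ 1.1177, λ_+ ≈ 8.6601.


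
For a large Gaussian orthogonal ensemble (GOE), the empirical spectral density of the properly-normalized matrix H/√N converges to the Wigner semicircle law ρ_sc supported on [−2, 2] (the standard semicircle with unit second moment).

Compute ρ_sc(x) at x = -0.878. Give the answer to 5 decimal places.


ρ_sc(x) = (1/(2π)) √(4 − x²). With x = -0.878:
  4 − x² = 4 − (-0.878)² = 4 − 0.770884 = 3.229116.
  √(4 − x²) = 1.796974.
  1/(2π) = 0.159155.
  ρ_sc(-0.878) = 0.159155 · 1.796974 = 0.285997.

Rounded to 5 decimal places: ρ_sc(-0.878) ≈ 0.28600.


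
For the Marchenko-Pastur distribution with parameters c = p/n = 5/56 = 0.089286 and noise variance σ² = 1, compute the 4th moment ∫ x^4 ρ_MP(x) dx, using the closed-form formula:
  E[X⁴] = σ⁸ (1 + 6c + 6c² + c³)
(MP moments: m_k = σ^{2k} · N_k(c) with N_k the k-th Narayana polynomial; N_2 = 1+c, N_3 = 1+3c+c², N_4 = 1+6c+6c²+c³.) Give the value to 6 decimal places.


E[X⁴] = σ⁸ (1 + 6c + 6c² + c³) (fourth MP moment). With σ² = 1 (so σ⁸ = 1) and c = 5/56 = 0.089286: E[X⁴] = 1 · (1 + 6·0.089286 + 6·(0.089286)² + (0.089286)³) = 1 · 1.584258.

So E[X^4] = 1.584258.


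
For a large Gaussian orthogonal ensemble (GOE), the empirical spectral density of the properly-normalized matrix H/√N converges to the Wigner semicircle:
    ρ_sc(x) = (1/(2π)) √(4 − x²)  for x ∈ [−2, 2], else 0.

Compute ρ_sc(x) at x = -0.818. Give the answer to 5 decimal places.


ρ_sc(x) = (1/(2π)) √(4 − x²). With x = -0.818:
  4 − x² = 4 − (-0.818)² = 4 − 0.669124 = 3.330876.
  √(4 − x²) = 1.825069.
  1/(2π) = 0.159155.
  ρ_sc(-0.818) = 0.159155 · 1.825069 = 0.290469.

Rounded to 5 decimal places: ρ_sc(-0.818) ≈ 0.29047.


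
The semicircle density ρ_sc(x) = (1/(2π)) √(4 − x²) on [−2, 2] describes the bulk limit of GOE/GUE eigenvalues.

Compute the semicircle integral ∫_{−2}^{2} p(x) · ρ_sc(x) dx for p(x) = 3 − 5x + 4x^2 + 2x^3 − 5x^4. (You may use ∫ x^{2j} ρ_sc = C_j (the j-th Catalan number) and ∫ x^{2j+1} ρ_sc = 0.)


Write p(x) = Σ a_i x^i, split into monomials and integrate each against ρ_sc separately.
Using ∫ x^{2j} ρ_sc = C_j = (1/(j+1)) C(2j, j) (Catalan numbers) and ∫ x^{2j+1} ρ_sc = 0 (odd monomials vanish by symmetry):
  i = 0 (even): a_0 · C_{0} = 3 · 1 = 3
  i = 1 (odd): ∫ x^1 ρ_sc = 0 (vanishes)
  i = 2 (even): a_2 · C_{1} = 4 · 1 = 4
  i = 3 (odd): ∫ x^3 ρ_sc = 0 (vanishes)
  i = 4 (even): a_4 · C_{2} = -5 · 2 = -10

Summing the contributions: ∫_{−2}^{2} p(x) ρ_sc(x) dx = 3 + 4 + (-10) = -3.


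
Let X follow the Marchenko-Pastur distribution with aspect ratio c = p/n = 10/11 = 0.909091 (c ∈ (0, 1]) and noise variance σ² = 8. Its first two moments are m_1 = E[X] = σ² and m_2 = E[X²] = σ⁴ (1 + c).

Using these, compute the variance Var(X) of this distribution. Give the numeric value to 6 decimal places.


m_1 = E[X] = σ² = 8, so m_1² = 64.
m_2 = E[X²] = σ⁴ (1 + c) = 64 · (1 + 0.909091) = 64 · 1.909091 = 122.181818.
(Note m_2 − m_1² simplifies to c · σ⁴ = 0.909091 · 64.)

Var(X) = m_2 − m_1² = 122.181818 − 64 = 58.181818.


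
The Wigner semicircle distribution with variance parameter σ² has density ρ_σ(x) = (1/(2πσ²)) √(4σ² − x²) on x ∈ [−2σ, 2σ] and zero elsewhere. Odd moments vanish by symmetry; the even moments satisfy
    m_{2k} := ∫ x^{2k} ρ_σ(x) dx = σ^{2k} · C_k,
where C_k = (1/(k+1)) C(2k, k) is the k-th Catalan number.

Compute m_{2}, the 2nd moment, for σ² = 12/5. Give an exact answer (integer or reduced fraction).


By the scaled semicircle moment identity, m_{2k} = σ^{2k} · C_k with k = 1.
C_1 = (1/(k+1)) · C(2k, k) = (1/2) · C(2, 1) = (1/2) · 2 = 1.
σ^{2k} = (σ²)^k = (12/5)^1 = 12/5.

Therefore m_{2} = σ^{2} · C_1 = (12/5) · 1 = 12/5.


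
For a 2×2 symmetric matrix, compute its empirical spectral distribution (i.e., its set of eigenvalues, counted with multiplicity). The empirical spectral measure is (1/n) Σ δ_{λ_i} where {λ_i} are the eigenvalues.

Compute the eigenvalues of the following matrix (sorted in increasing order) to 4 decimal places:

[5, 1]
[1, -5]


Since M is real symmetric, both eigenvalues are real; they are the roots of det(λI − M) = λ² − (tr M) λ + det M.
tr M = 5 + (-5) = 0.
det M = 5·(-5) − 1² = -25 − 1 = -26.
Characteristic polynomial: λ² − 26 = 0.
Discriminant Δ = (tr M)² − 4·det M = 0 − (-104) = 104; √Δ = 10.198039.
λ = (tr M ± √Δ)/2 = (0 ± 10.198039)/2, giving (tr M − √Δ)/2 = -5.0990 and (tr M + √Δ)/2 = 5.0990.

Eigenvalues sorted in increasing order: [-5.0990, 5.0990].


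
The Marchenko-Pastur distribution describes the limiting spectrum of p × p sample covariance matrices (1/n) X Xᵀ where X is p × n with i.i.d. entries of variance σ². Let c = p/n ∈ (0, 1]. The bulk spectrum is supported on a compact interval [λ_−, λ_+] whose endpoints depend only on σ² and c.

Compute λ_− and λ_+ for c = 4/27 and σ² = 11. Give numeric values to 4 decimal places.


c = 4/27 = 0.148148; √c = 0.384900.
λ_− = σ² (1 − √c)² = 11 · (1 − 0.384900)² = 11 · (0.615100)² = 4.161826.
λ_+ = σ² (1 + √c)² = 11 · (1 + 0.384900)² = 11 · (1.384900)² = 21.097434.

Rounded to 4 decimal places: λ_− ≈ 4.1618, λ_+ ≈ 21.0974.


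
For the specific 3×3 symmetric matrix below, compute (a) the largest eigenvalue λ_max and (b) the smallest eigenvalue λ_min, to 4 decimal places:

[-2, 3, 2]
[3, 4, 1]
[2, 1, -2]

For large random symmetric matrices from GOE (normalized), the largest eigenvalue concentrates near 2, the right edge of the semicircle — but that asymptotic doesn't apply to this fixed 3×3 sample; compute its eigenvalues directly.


Since M is real symmetric, all three eigenvalues are real; they are the roots of det(λI − M) = λ³ − (tr M) λ² + s λ − det M, where s is the sum of the principal 2×2 minors.
tr M = -2 + 4 + (-2) = 0.
s = ((-2)·4 − 3²) + ((-2)·(-2) − 2²) + (4·(-2) − 1²) = -17 + 0 + (-9) = -26.
det M (expand along row 1) = (-2)·(-9) − 3·(-8) + 2·(-5) = 32.
Characteristic polynomial: λ³ − 26λ − 32 = 0.
Substitute λ = y + (tr M)/3 = y + 0.000000 to remove the quadratic term: y³ + p·y + q = 0 with p = s − (tr M)²/3 = -26.000000 and q = −2(tr M)³/27 + (tr M)·s/3 − det M = -32.000000.
Three real roots ⇒ use the trigonometric (Viète) form: r = 2√(−p/3) = 5.887841, φ = arccos(3q/(p·r)) = arccos(0.627107) = 0.892962 rad.
y_k = r·cos(φ/3 − 2πk/3) for k = 0, 1, 2 gives y = 5.628935, -1.319036, -4.309899.
λ_k = y_k + 0.000000 gives λ = 5.6289, -1.3190, -4.3099 (check: the sum is 0.0000 = tr M).

Hence λ_max = 5.6289 and λ_min = -4.3099.


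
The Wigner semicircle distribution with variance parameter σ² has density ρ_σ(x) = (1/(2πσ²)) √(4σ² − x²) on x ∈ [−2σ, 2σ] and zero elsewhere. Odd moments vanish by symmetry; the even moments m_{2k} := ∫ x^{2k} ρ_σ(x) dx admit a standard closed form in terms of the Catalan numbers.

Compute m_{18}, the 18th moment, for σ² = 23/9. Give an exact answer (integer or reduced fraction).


By the scaled semicircle moment identity, m_{2k} = σ^{2k} · C_k with k = 9.
C_9 = (1/(k+1)) · C(2k, k) = (1/10) · C(18, 9) = (1/10) · 48620 = 4862.
σ^{2k} = (σ²)^k = (23/9)^9 = 1801152661463/387420489.

Therefore m_{18} = σ^{18} · C_9 = (1801152661463/387420489) · 4862 = 8757204240033106/387420489.


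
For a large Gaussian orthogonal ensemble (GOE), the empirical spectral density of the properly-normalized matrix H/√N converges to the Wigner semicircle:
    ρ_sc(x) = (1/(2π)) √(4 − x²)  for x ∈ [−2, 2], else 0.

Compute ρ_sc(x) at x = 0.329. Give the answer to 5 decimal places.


ρ_sc(x) = (1/(2π)) √(4 − x²). With x = 0.329:
  4 − x² = 4 − (0.329)² = 4 − 0.108241 = 3.891759.
  √(4 − x²) = 1.972754.
  1/(2π) = 0.159155.
  ρ_sc(0.329) = 0.159155 · 1.972754 = 0.313974.

Rounded to 5 decimal places: ρ_sc(0.329) ≈ 0.31397.


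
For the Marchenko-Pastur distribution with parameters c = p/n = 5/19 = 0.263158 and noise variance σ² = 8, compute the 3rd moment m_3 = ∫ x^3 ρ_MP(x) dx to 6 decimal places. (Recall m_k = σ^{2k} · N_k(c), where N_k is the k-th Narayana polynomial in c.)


E[X³] = σ⁶ (1 + 3c + c²) (third MP moment). With σ² = 8 (so σ⁶ = 512) and c = 5/19 = 0.263158: E[X³] = 512 · (1 + 3·0.263158 + (0.263158)²) = 512 · 1.858726.

So E[X^3] = 951.667590.


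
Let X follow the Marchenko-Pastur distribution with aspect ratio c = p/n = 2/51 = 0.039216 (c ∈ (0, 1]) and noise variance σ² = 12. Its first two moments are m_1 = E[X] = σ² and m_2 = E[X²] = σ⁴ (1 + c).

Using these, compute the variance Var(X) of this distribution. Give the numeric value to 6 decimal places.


m_1 = E[X] = σ² = 12, so m_1² = 144.
m_2 = E[X²] = σ⁴ (1 + c) = 144 · (1 + 0.039216) = 144 · 1.039216 = 149.647059.
(Note m_2 − m_1² simplifies to c · σ⁴ = 0.039216 · 144.)

Var(X) = m_2 − m_1² = 149.647059 − 144 = 5.647059.


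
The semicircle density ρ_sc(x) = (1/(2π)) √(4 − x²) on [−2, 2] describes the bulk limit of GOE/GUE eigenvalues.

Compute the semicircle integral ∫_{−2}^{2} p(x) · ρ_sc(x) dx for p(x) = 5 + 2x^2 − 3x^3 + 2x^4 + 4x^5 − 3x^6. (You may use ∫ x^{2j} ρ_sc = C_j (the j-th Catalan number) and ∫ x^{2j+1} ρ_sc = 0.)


Write p(x) = Σ a_i x^i, split into monomials and integrate each against ρ_sc separately.
Using ∫ x^{2j} ρ_sc = C_j = (1/(j+1)) C(2j, j) (Catalan numbers) and ∫ x^{2j+1} ρ_sc = 0 (odd monomials vanish by symmetry):
  i = 0 (even): a_0 · C_{0} = 5 · 1 = 5
  i = 2 (even): a_2 · C_{1} = 2 · 1 = 2
  i = 3 (odd): ∫ x^3 ρ_sc = 0 (vanishes)
  i = 4 (even): a_4 · C_{2} = 2 · 2 = 4
  i = 5 (odd): ∫ x^5 ρ_sc = 0 (vanishes)
  i = 6 (even): a_6 · C_{3} = -3 · 5 = -15

Summing the contributions: ∫_{−2}^{2} p(x) ρ_sc(x) dx = 5 + 2 + 4 + (-15) = -4.


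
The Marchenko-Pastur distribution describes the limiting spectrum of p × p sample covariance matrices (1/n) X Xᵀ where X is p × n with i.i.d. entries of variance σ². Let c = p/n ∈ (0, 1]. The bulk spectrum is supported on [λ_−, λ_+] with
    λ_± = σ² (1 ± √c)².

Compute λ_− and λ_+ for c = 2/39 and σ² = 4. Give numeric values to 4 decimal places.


c = 2/39 = 0.051282; √c = 0.226455.
λ_− = σ² (1 − √c)² = 4 · (1 − 0.226455)² = 4 · (0.773545)² = 2.393485.
λ_+ = σ² (1 + √c)² = 4 · (1 + 0.226455)² = 4 · (1.226455)² = 6.016771.

Rounded to 4 decimal places: λ_− ≈ 2.3935, λ_+ ≈ 6.0168.


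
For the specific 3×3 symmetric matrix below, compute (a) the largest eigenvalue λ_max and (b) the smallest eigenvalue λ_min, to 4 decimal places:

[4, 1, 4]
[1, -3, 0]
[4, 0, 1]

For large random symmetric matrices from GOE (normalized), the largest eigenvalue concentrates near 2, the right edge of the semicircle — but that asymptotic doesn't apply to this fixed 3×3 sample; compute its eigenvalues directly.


Since M is real symmetric, all three eigenvalues are real; they are the roots of det(λI − M) = λ³ − (tr M) λ² + s λ − det M, where s is the sum of the principal 2×2 minors.
tr M = 4 + (-3) + 1 = 2.
s = (4·(-3) − 1²) + (4·1 − 4²) + ((-3)·1 − 0²) = -13 + (-12) + (-3) = -28.
det M (expand along row 1) = 4·(-3) − 1·1 + 4·12 = 35.
Characteristic polynomial: λ³ − 2λ² − 28λ − 35 = 0.
Substitute λ = y + (tr M)/3 = y + 0.666667 to remove the quadratic term: y³ + p·y + q = 0 with p = s − (tr M)²/3 = -29.333333 and q = −2(tr M)³/27 + (tr M)·s/3 − det M = -54.259259.
Three real roots ⇒ use the trigonometric (Viète) form: r = 2√(−p/3) = 6.253888, φ = arccos(3q/(p·r)) = arccos(0.887327) = 0.479281 rad.
y_k = r·cos(φ/3 − 2πk/3) for k = 0, 1, 2 gives y = 6.174247, -2.225534, -3.948713.
λ_k = y_k + 0.666667 gives λ = 6.8409, -1.5589, -3.2820 (check: the sum is 2.0000 = tr M).

Hence λ_max = 6.8409 and λ_min = -3.2820.


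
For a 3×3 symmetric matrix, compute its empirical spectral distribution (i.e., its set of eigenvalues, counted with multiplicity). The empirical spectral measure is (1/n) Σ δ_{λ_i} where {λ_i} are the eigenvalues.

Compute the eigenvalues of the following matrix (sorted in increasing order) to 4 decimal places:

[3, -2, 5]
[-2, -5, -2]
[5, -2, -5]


Since M is real symmetric, all three eigenvalues are real; they are the roots of det(λI − M) = λ³ − (tr M) λ² + s λ − det M, where s is the sum of the principal 2×2 minors.
tr M = 3 + (-5) + (-5) = -7.
s = (3·(-5) − (-2)²) + (3·(-5) − 5²) + ((-5)·(-5) − (-2)²) = -19 + (-40) + 21 = -38.
det M (expand along row 1) = 3·21 − (-2)·20 + 5·29 = 248.
Characteristic polynomial: λ³ + 7λ² − 38λ − 248 = 0.
Substitute λ = y + (tr M)/3 = y − 2.333333 to remove the quadratic term: y³ + p·y + q = 0 with p = s − (tr M)²/3 = -54.333333 and q = −2(tr M)³/27 + (tr M)·s/3 − det M = -133.925926.
Three real roots ⇒ use the trigonometric (Viète) form: r = 2√(−p/3) = 8.511430, φ = arccos(3q/(p·r)) = arccos(0.868794) = 0.518034 rad.
y_k = r·cos(φ/3 − 2πk/3) for k = 0, 1, 2 gives y = 8.384850, -2.925912, -5.458938.
λ_k = y_k − 2.333333 gives λ = 6.0515, -5.2592, -7.7923 (check: the sum is -7.0000 = tr M).

Eigenvalues sorted in increasing order: [-7.7923, -5.2592, 6.0515].


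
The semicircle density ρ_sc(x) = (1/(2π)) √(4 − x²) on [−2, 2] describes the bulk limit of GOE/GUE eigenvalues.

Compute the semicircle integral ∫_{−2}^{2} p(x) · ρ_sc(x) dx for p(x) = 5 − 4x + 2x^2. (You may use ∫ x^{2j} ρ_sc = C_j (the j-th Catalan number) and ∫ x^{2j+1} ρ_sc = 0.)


Write p(x) = Σ a_i x^i, split into monomials and integrate each against ρ_sc separately.
Using ∫ x^{2j} ρ_sc = C_j = (1/(j+1)) C(2j, j) (Catalan numbers) and ∫ x^{2j+1} ρ_sc = 0 (odd monomials vanish by symmetry):
  i = 0 (even): a_0 · C_{0} = 5 · 1 = 5
  i = 1 (odd): ∫ x^1 ρ_sc = 0 (vanishes)
  i = 2 (even): a_2 · C_{1} = 2 · 1 = 2

Summing the contributions: ∫_{−2}^{2} p(x) ρ_sc(x) dx = 5 + 2 = 7.


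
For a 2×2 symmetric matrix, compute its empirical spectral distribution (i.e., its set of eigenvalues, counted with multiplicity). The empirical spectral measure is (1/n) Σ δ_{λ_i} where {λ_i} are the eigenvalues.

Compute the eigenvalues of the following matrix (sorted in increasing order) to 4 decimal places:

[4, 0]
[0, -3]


Since M is real symmetric, both eigenvalues are real; they are the roots of det(λI − M) = λ² − (tr M) λ + det M.
tr M = 4 + (-3) = 1.
det M = 4·(-3) − 0² = -12 − 0 = -12.
Characteristic polynomial: λ² − λ − 12 = 0.
Discriminant Δ = (tr M)² − 4·det M = 1 − (-48) = 49; √Δ = 7.000000.
λ = (tr M ± √Δ)/2 = (1 ± 7.000000)/2, giving (tr M − √Δ)/2 = -3.0000 and (tr M + √Δ)/2 = 4.0000.

Eigenvalues sorted in increasing order: [-3.0000, 4.0000].


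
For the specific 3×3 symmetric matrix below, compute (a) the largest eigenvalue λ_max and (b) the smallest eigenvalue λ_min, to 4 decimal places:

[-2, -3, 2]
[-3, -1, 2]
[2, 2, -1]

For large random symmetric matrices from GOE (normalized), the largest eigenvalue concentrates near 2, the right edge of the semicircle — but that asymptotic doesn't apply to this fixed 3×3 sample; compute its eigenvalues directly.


Since M is real symmetric, all three eigenvalues are real; they are the roots of det(λI − M) = λ³ − (tr M) λ² + s λ − det M, where s is the sum of the principal 2×2 minors.
tr M = -2 + (-1) + (-1) = -4.
s = ((-2)·(-1) − (-3)²) + ((-2)·(-1) − 2²) + ((-1)·(-1) − 2²) = -7 + (-2) + (-3) = -12.
det M (expand along row 1) = (-2)·(-3) − (-3)·(-1) + 2·(-4) = -5.
Characteristic polynomial: λ³ + 4λ² − 12λ + 5 = 0.
Substitute λ = y + (tr M)/3 = y − 1.333333 to remove the quadratic term: y³ + p·y + q = 0 with p = s − (tr M)²/3 = -17.333333 and q = −2(tr M)³/27 + (tr M)·s/3 − det M = 25.740741.
Three real roots ⇒ use the trigonometric (Viète) form: r = 2√(−p/3) = 4.807402, φ = arccos(3q/(p·r)) = arccos(-0.926723) = 2.756391 rad.
y_k = r·cos(φ/3 − 2πk/3) for k = 0, 1, 2 gives y = 2.917020, 1.850807, -4.767827.
λ_k = y_k − 1.333333 gives λ = 1.5837, 0.5175, -6.1012 (check: the sum is -4.0000 = tr M).

Hence λ_max = 1.5837 and λ_min = -6.1012.


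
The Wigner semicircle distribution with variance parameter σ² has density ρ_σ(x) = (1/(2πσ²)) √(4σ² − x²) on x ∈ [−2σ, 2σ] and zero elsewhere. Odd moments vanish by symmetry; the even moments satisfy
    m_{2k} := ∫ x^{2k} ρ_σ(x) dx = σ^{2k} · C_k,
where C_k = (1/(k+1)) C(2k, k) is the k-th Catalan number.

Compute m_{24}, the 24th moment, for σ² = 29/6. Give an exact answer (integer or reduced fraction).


By the scaled semicircle moment identity, m_{2k} = σ^{2k} · C_k with k = 12.
C_12 = (1/(k+1)) · C(2k, k) = (1/13) · C(24, 12) = (1/13) · 2704156 = 208012.
σ^{2k} = (σ²)^k = (29/6)^12 = 353814783205469041/2176782336.

Therefore m_{24} = σ^{24} · C_12 = (353814783205469041/2176782336) · 208012 = 18399430171034006539123/544195584.


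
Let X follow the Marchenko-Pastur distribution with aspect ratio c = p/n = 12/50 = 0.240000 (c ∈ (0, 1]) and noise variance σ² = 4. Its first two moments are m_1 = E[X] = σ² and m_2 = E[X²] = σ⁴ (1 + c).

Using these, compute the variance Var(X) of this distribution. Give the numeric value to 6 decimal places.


m_1 = E[X] = σ² = 4, so m_1² = 16.
m_2 = E[X²] = σ⁴ (1 + c) = 16 · (1 + 0.240000) = 16 · 1.240000 = 19.840000.
(Note m_2 − m_1² simplifies to c · σ⁴ = 0.240000 · 16.)

Var(X) = m_2 − m_1² = 19.840000 − 16 = 3.840000.


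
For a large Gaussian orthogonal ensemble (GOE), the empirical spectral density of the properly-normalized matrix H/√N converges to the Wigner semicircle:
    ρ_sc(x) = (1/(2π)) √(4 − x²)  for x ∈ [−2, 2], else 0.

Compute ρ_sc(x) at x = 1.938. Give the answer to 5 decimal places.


ρ_sc(x) = (1/(2π)) √(4 − x²). With x = 1.938:
  4 − x² = 4 − (1.938)² = 4 − 3.755844 = 0.244156.
  √(4 − x²) = 0.494121.
  1/(2π) = 0.159155.
  ρ_sc(1.938) = 0.159155 · 0.494121 = 0.078642.

Rounded to 5 decimal places: ρ_sc(1.938) ≈ 0.07864.


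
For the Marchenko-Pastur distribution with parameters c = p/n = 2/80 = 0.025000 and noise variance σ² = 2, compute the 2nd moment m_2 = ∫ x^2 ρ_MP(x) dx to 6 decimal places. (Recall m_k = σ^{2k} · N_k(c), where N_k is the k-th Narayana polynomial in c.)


E[X²] = σ⁴ (1 + c) (second MP moment). With σ² = 2 (so σ⁴ = 4) and c = 2/80 = 0.025000: E[X²] = 4 · (1 + 0.025000) = 4 · 1.025000.

So E[X^2] = 4.100000.


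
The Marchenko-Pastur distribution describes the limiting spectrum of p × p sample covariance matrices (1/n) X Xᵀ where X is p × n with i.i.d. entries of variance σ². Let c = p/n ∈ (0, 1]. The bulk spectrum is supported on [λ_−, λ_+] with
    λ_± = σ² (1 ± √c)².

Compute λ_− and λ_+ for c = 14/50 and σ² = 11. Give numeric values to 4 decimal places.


c = 14/50 = 0.280000; √c = 0.529150.
λ_− = σ² (1 − √c)² = 11 · (1 − 0.529150)² = 11 · (0.470850)² = 2.438694.
λ_+ = σ² (1 + √c)² = 11 · (1 + 0.529150)² = 11 · (1.529150)² = 25.721306.

Rounded to 4 decimal places: λ_− ≈ 2.4387, λ_+ ≈ 25.7213.


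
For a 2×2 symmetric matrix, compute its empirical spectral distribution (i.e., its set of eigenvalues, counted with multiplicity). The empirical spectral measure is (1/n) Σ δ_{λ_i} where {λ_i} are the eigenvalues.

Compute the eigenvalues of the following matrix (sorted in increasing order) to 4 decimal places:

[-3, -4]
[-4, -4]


Since M is real symmetric, both eigenvalues are real; they are the roots of det(λI − M) = λ² − (tr M) λ + det M.
tr M = -3 + (-4) = -7.
det M = (-3)·(-4) − (-4)² = 12 − 16 = -4.
Characteristic polynomial: λ² + 7λ − 4 = 0.
Discriminant Δ = (tr M)² − 4·det M = 49 − (-16) = 65; √Δ = 8.062258.
λ = (tr M ± √Δ)/2 = (-7 ± 8.062258)/2, giving (tr M − √Δ)/2 = -7.5311 and (tr M + √Δ)/2 = 0.5311.

Eigenvalues sorted in increasing order: [-7.5311, 0.5311].


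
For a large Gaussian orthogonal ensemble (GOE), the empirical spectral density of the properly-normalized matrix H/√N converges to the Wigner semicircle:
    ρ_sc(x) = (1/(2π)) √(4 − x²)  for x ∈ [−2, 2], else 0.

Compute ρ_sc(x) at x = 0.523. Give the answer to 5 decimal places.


ρ_sc(x) = (1/(2π)) √(4 − x²). With x = 0.523:
  4 − x² = 4 − (0.523)² = 4 − 0.273529 = 3.726471.
  √(4 − x²) = 1.930407.
  1/(2π) = 0.159155.
  ρ_sc(0.523) = 0.159155 · 1.930407 = 0.307234.

Rounded to 5 decimal places: ρ_sc(0.523) ≈ 0.30723.


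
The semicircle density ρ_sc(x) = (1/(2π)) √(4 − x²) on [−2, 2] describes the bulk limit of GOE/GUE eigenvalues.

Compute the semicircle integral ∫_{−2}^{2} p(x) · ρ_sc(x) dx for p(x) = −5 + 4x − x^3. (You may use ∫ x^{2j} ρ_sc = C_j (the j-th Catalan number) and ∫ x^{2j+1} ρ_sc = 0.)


Write p(x) = Σ a_i x^i, split into monomials and integrate each against ρ_sc separately.
Using ∫ x^{2j} ρ_sc = C_j = (1/(j+1)) C(2j, j) (Catalan numbers) and ∫ x^{2j+1} ρ_sc = 0 (odd monomials vanish by symmetry):
  i = 0 (even): a_0 · C_{0} = -5 · 1 = -5
  i = 1 (odd): ∫ x^1 ρ_sc = 0 (vanishes)
  i = 3 (odd): ∫ x^3 ρ_sc = 0 (vanishes)

Summing the contributions: ∫_{−2}^{2} p(x) ρ_sc(x) dx = -5.


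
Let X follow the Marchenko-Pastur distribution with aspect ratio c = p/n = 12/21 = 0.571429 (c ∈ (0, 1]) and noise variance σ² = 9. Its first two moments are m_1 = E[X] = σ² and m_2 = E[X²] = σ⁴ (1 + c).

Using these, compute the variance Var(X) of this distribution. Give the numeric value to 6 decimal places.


m_1 = E[X] = σ² = 9, so m_1² = 81.
m_2 = E[X²] = σ⁴ (1 + c) = 81 · (1 + 0.571429) = 81 · 1.571429 = 127.285714.
(Note m_2 − m_1² simplifies to c · σ⁴ = 0.571429 · 81.)

Var(X) = m_2 − m_1² = 127.285714 − 81 = 46.285714.


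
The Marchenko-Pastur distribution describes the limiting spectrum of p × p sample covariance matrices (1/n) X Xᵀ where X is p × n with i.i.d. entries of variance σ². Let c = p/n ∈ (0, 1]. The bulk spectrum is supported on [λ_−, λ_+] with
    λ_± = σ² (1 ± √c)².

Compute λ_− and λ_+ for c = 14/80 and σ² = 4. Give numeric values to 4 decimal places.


c = 14/80 = 0.175000; √c = 0.418330.
λ_− = σ² (1 − √c)² = 4 · (1 − 0.418330)² = 4 · (0.581670)² = 1.353360.
λ_+ = σ² (1 + √c)² = 4 · (1 + 0.418330)² = 4 · (1.418330)² = 8.046640.

Rounded to 4 decimal places: λ_− ≈ 1.3534, λ_+ ≈ 8.0466.


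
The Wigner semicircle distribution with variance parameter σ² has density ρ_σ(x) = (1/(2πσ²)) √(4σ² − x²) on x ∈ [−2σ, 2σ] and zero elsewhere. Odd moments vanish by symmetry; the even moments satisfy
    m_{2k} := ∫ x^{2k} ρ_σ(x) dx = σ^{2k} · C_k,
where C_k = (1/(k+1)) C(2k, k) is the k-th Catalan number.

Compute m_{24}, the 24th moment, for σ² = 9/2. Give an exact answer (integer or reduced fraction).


By the scaled semicircle moment identity, m_{2k} = σ^{2k} · C_k with k = 12.
C_12 = (1/(k+1)) · C(2k, k) = (1/13) · C(24, 12) = (1/13) · 2704156 = 208012.
σ^{2k} = (σ²)^k = (9/2)^12 = 282429536481/4096.

Therefore m_{24} = σ^{24} · C_12 = (282429536481/4096) · 208012 = 14687183185621443/1024.


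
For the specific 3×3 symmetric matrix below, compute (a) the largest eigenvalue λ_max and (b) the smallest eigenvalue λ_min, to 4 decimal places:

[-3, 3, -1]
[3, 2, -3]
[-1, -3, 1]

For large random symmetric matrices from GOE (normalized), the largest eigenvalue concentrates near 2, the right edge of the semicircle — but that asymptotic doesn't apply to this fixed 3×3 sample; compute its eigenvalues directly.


Since M is real symmetric, all three eigenvalues are real; they are the roots of det(λI − M) = λ³ − (tr M) λ² + s λ − det M, where s is the sum of the principal 2×2 minors.
tr M = -3 + 2 + 1 = 0.
s = ((-3)·2 − 3²) + ((-3)·1 − (-1)²) + (2·1 − (-3)²) = -15 + (-4) + (-7) = -26.
det M (expand along row 1) = (-3)·(-7) − 3·0 + (-1)·(-7) = 28.
Characteristic polynomial: λ³ − 26λ − 28 = 0.
Substitute λ = y + (tr M)/3 = y + 0.000000 to remove the quadratic term: y³ + p·y + q = 0 with p = s − (tr M)²/3 = -26.000000 and q = −2(tr M)³/27 + (tr M)·s/3 − det M = -28.000000.
Three real roots ⇒ use the trigonometric (Viète) form: r = 2√(−p/3) = 5.887841, φ = arccos(3q/(p·r)) = arccos(0.548719) = 0.989965 rad.
y_k = r·cos(φ/3 − 2πk/3) for k = 0, 1, 2 gives y = 5.570169, -1.132838, -4.437330.
λ_k = y_k + 0.000000 gives λ = 5.5702, -1.1328, -4.4373 (check: the sum is 0.0000 = tr M).

Hence λ_max = 5.5702 and λ_min = -4.4373.


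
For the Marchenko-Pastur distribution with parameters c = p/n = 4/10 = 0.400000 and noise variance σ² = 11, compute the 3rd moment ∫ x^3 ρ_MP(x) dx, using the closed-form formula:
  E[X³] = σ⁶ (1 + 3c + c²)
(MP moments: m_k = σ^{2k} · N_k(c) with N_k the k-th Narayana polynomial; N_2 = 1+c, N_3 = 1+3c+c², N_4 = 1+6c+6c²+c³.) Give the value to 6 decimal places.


E[X³] = σ⁶ (1 + 3c + c²) (third MP moment). With σ² = 11 (so σ⁶ = 1331) and c = 4/10 = 0.400000: E[X³] = 1331 · (1 + 3·0.400000 + (0.400000)²) = 1331 · 2.360000.

So E[X^3] = 3141.160000.


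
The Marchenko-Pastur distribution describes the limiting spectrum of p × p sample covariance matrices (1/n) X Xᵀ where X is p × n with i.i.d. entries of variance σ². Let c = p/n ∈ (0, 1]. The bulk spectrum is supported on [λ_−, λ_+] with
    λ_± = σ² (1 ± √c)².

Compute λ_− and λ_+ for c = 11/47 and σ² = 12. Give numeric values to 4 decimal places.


c = 11/47 = 0.234043; √c = 0.483779.
λ_− = σ² (1 − √c)² = 12 · (1 − 0.483779)² = 12 · (0.516221)² = 3.197804.
λ_+ = σ² (1 + √c)² = 12 · (1 + 0.483779)² = 12 · (1.483779)² = 26.419217.

Rounded to 4 decimal places: λ_− ≈ 3.1978, λ_+ ≈ 26.4192.


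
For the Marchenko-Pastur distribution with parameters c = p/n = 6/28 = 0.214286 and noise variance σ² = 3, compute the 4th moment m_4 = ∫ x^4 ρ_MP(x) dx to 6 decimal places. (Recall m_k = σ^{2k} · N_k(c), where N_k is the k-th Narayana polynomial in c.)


E[X⁴] = σ⁸ (1 + 6c + 6c² + c³) (fourth MP moment). With σ² = 3 (so σ⁸ = 81) and c = 6/28 = 0.214286: E[X⁴] = 81 · (1 + 6·0.214286 + 6·(0.214286)² + (0.214286)³) = 81 · 2.571064.

So E[X^4] = 208.256195.


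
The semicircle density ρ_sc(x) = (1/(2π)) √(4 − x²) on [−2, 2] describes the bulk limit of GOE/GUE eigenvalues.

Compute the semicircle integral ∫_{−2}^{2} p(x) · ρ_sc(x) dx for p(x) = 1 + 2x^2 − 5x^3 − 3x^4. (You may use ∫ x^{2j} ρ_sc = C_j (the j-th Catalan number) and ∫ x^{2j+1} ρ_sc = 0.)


Write p(x) = Σ a_i x^i, split into monomials and integrate each against ρ_sc separately.
Using ∫ x^{2j} ρ_sc = C_j = (1/(j+1)) C(2j, j) (Catalan numbers) and ∫ x^{2j+1} ρ_sc = 0 (odd monomials vanish by symmetry):
  i = 0 (even): a_0 · C_{0} = 1 · 1 = 1
  i = 2 (even): a_2 · C_{1} = 2 · 1 = 2
  i = 3 (odd): ∫ x^3 ρ_sc = 0 (vanishes)
  i = 4 (even): a_4 · C_{2} = -3 · 2 = -6

Summing the contributions: ∫_{−2}^{2} p(x) ρ_sc(x) dx = 1 + 2 + (-6) = -3.
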